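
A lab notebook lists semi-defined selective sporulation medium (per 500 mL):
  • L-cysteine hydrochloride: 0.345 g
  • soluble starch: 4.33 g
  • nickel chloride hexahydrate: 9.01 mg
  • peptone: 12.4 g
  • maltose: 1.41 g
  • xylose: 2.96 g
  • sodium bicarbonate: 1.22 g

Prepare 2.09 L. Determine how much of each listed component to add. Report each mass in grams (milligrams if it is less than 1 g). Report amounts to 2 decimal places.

L-cysteine hydrochloride 1.44 g; soluble starch 18.10 g; nickel chloride hexahydrate 37.66 mg; peptone 51.83 g; maltose 5.89 g; xylose 12.37 g; sodium bicarbonate 5.10 g

Scale factor = 2090 mL / 500 mL = 4.18.
L-cysteine hydrochloride: 0.345 g × (2090 mL / 500 mL) = 1.44 g
soluble starch: 4.33 g × (2090 mL / 500 mL) = 18.10 g
nickel chloride hexahydrate: 9.01 mg × (2090 mL / 500 mL) = 37.66 mg
peptone: 12.4 g × (2090 mL / 500 mL) = 51.83 g
maltose: 1.41 g × (2090 mL / 500 mL) = 5.89 g
xylose: 2.96 g × (2090 mL / 500 mL) = 12.37 g
sodium bicarbonate: 1.22 g × (2090 mL / 500 mL) = 5.10 g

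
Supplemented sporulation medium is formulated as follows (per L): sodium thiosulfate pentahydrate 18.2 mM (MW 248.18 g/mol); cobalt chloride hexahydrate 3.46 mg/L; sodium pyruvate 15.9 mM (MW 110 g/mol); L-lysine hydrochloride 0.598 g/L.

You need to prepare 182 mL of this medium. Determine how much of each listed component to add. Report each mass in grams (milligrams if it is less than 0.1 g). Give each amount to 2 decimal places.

Target volume = 182 mL = 0.182 L.
sodium thiosulfate pentahydrate: 18.2 mmol/L × 248.18 g/mol × 0.182 L ÷ 1000 = 0.82 g
cobalt chloride hexahydrate: 3.46 mg/L × 0.182 L = 0.63 mg
sodium pyruvate: 15.9 mmol/L × 110 g/mol × 0.182 L ÷ 1000 = 0.32 g
L-lysine hydrochloride: 0.598 g/L × 0.182 L = 0.11 g

sodium thiosulfate pentahydrate 0.82 g; cobalt chloride hexahydrate 0.63 mg; sodium pyruvate 0.32 g; L-lysine hydrochloride 0.11 g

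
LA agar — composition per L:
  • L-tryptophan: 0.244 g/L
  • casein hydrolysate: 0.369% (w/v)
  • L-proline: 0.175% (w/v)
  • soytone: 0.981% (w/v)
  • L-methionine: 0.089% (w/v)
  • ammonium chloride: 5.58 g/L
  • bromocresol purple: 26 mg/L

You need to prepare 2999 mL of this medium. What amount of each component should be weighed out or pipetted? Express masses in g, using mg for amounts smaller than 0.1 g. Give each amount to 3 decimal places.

Target volume = 2999 mL = 2.999 L.
L-tryptophan: 0.244 g/L × 2.999 L = 0.732 g
casein hydrolysate: 0.369 g per 100 mL × 2999 mL ÷ 100 = 11.066 g
L-proline: 0.175 g per 100 mL × 2999 mL ÷ 100 = 5.248 g
soytone: 0.981 g per 100 mL × 2999 mL ÷ 100 = 29.420 g
L-methionine: 0.089 g per 100 mL × 2999 mL ÷ 100 = 2.669 g
ammonium chloride: 5.58 g/L × 2.999 L = 16.734 g
bromocresol purple: 26 mg/L × 2.999 L = 77.974 mg

L-tryptophan 0.732 g; casein hydrolysate 11.066 g; L-proline 5.248 g; soytone 29.420 g; L-methionine 2.669 g; ammonium chloride 16.734 g; bromocresol purple 77.974 mg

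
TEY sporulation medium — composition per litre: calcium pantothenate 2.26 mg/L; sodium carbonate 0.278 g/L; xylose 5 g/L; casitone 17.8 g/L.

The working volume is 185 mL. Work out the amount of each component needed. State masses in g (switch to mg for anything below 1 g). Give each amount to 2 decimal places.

Target volume = 185 mL = 0.185 L.
calcium pantothenate: 2.26 mg/L × 0.185 L = 0.42 mg
sodium carbonate: 0.278 g/L × 0.185 L = 0.05143 g = 51.43 mg
xylose: 5 g/L × 0.185 L = 0.925 g = 925.00 mg
casitone: 17.8 g/L × 0.185 L = 3.29 g

calcium pantothenate 0.42 mg; sodium carbonate 51.43 mg; xylose 925.00 mg; casitone 3.29 g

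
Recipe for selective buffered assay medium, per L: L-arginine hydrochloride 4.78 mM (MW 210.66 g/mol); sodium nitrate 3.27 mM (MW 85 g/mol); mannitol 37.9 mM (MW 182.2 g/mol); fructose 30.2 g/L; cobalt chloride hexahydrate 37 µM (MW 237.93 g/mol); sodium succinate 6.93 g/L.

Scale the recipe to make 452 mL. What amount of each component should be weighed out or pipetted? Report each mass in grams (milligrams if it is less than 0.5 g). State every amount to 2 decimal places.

L-arginine hydrochloride 455.14 mg; sodium nitrate 125.63 mg; mannitol 3.12 g; fructose 13.65 g; cobalt chloride hexahydrate 3.98 mg; sodium succinate 3.13 g

Working volume: 452 mL = 0.452 L.
L-arginine hydrochloride: 4.78 mmol/L × 210.66 mg/mmol × 0.452 L = 455.14 mg
sodium nitrate: 3.27 mmol/L × 85 mg/mmol × 0.452 L = 125.63 mg
mannitol: 37.9 mmol/L × 182.2 g/mol × 0.452 L ÷ 1000 = 3.12 g
fructose: 30.2 g/L × 0.452 L = 13.65 g
cobalt chloride hexahydrate: 37 µmol/L × 237.93 g/mol × 0.452 L ÷ 1000 = 3.98 mg
sodium succinate: 6.93 g/L × 0.452 L = 3.13 g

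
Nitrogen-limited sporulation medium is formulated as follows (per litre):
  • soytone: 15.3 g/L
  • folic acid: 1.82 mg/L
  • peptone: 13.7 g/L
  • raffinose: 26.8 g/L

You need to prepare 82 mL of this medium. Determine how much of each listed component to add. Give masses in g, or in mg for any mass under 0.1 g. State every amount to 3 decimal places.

Target volume = 82 mL = 0.082 L.
soytone: 15.3 g/L × 0.082 L = 1.255 g
folic acid: 1.82 mg/L × 0.082 L = 0.149 mg
peptone: 13.7 g/L × 0.082 L = 1.123 g
raffinose: 26.8 g/L × 0.082 L = 2.198 g

soytone 1.255 g; folic acid 0.149 mg; peptone 1.123 g; raffinose 2.198 g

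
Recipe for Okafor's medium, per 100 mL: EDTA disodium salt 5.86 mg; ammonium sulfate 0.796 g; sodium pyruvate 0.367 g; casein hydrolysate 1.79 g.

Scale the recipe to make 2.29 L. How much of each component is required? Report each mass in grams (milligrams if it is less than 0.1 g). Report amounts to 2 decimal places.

Ratio of target to recipe volume: 2290 / 100 = 22.9.
EDTA disodium salt: 5.86 mg × (2290 mL / 100 mL) = 134.194 mg = 0.13 g
ammonium sulfate: 0.796 g × (2290 mL / 100 mL) = 18.23 g
sodium pyruvate: 0.367 g × (2290 mL / 100 mL) = 8.40 g
casein hydrolysate: 1.79 g × (2290 mL / 100 mL) = 40.99 g

EDTA disodium salt 0.13 g; ammonium sulfate 18.23 g; sodium pyruvate 8.40 g; casein hydrolysate 40.99 g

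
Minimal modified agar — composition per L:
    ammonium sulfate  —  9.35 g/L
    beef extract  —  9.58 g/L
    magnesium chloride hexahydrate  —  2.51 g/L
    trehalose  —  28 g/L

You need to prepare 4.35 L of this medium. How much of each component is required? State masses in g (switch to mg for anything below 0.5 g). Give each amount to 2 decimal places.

Scale factor relative to 1 L: 4.35.
ammonium sulfate: 9.35 g/L × 4.35 L = 40.67 g
beef extract: 9.58 g/L × 4.35 L = 41.67 g
magnesium chloride hexahydrate: 2.51 g/L × 4.35 L = 10.92 g
trehalose: 28 g/L × 4.35 L = 121.80 g

ammonium sulfate 40.67 g; beef extract 41.67 g; magnesium chloride hexahydrate 10.92 g; trehalose 121.80 g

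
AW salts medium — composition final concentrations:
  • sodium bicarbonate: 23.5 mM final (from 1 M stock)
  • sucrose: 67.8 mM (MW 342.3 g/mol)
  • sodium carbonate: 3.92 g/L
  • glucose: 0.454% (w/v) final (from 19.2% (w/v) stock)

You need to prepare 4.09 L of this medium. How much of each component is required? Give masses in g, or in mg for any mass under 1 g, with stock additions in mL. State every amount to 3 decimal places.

sodium bicarbonate 96.115 mL; sucrose 94.920 g; sodium carbonate 16.033 g; glucose 96.711 mL

Scale factor relative to 1 L: 4.09.
sodium bicarbonate: V = C2·V2/C1 = 23.5 mM × 4090 mL ÷ 1000 mM = 96.115 mL
sucrose: 67.8 mmol/L × 342.3 g/mol × 4.09 L ÷ 1000 = 94.920 g
sodium carbonate: 3.92 g/L × 4.09 L = 16.033 g
glucose: V = C2·V2/C1 = 0.454% ÷ 19.2% × 4090 mL = 96.711 mL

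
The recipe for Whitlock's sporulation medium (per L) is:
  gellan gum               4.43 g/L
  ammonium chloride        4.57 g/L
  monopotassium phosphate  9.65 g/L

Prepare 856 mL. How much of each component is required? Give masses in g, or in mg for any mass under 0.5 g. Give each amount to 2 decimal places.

gellan gum 3.79 g; ammonium chloride 3.91 g; monopotassium phosphate 8.26 g

Target volume = 856 mL = 0.856 L.
gellan gum: 4.43 g/L × 0.856 L = 3.79 g
ammonium chloride: 4.57 g/L × 0.856 L = 3.91 g
monopotassium phosphate: 9.65 g/L × 0.856 L = 8.26 g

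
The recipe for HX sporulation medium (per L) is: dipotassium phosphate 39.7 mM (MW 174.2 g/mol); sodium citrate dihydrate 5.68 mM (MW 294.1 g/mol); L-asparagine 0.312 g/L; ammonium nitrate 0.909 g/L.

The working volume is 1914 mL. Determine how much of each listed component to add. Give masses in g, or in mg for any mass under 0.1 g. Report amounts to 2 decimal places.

Target volume = 1914 mL = 1.914 L.
dipotassium phosphate: 39.7 mmol/L × 174.2 g/mol × 1.914 L ÷ 1000 = 13.24 g
sodium citrate dihydrate: 5.68 mmol/L × 294.1 g/mol × 1.914 L ÷ 1000 = 3.20 g
L-asparagine: 0.312 g/L × 1.914 L = 0.60 g
ammonium nitrate: 0.909 g/L × 1.914 L = 1.74 g

dipotassium phosphate 13.24 g; sodium citrate dihydrate 3.20 g; L-asparagine 0.60 g; ammonium nitrate 1.74 g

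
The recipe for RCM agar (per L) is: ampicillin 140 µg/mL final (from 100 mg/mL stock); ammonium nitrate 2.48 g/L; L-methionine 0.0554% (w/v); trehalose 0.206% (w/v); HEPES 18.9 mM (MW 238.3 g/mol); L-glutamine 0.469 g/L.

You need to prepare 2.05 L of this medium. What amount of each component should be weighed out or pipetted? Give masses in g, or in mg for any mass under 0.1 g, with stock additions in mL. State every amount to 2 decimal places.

Working volume: 2.05 L.
ampicillin: dilute stock: 140 µg/mL × 2050 mL ÷ 100000 µg/mL = 2.87 mL
ammonium nitrate: 2.48 g/L × 2.05 L = 5.08 g
L-methionine: 0.0554 g per 100 mL × 2050 mL ÷ 100 = 1.14 g
trehalose: 0.206 g per 100 mL × 2050 mL ÷ 100 = 4.22 g
HEPES: 18.9 mmol/L × 238.3 g/mol × 2.05 L ÷ 1000 = 9.23 g
L-glutamine: 0.469 g/L × 2.05 L = 0.96 g

ampicillin 2.87 mL; ammonium nitrate 5.08 g; L-methionine 1.14 g; trehalose 4.22 g; HEPES 9.23 g; L-glutamine 0.96 g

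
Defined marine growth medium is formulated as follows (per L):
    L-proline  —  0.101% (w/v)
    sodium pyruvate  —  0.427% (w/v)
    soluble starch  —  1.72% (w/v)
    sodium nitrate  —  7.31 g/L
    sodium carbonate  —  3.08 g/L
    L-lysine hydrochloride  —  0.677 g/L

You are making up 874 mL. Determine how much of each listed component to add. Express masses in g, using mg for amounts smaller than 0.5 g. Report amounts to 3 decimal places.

Scale factor relative to 1 L: 0.874.
L-proline: 0.101 g per 100 mL × 874 mL ÷ 100 = 0.883 g
sodium pyruvate: 0.427% w/v = 4.27 g/L → 4.27 × 0.874 L = 3.732 g
soluble starch: 1.72% w/v = 17.2 g/L → 17.2 × 0.874 L = 15.033 g
sodium nitrate: 7.31 g/L × 0.874 L = 6.389 g
sodium carbonate: 3.08 g/L × 0.874 L = 2.692 g
L-lysine hydrochloride: 0.677 g/L × 0.874 L = 0.592 g

L-proline 0.883 g; sodium pyruvate 3.732 g; soluble starch 15.033 g; sodium nitrate 6.389 g; sodium carbonate 2.692 g; L-lysine hydrochloride 0.592 g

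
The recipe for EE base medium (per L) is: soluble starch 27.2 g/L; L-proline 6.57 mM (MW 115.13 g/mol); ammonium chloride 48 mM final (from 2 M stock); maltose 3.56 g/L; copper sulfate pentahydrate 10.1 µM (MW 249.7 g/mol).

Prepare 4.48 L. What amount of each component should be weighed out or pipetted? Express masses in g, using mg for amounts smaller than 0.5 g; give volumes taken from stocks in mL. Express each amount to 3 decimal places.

soluble starch 121.856 g; L-proline 3.389 g; ammonium chloride 107.520 mL; maltose 15.949 g; copper sulfate pentahydrate 11.298 mg

Working volume: 4.48 L.
soluble starch: 27.2 g/L × 4.48 L = 121.856 g
L-proline: 6.57 mmol/L × 115.13 g/mol × 4.48 L ÷ 1000 = 3.389 g
ammonium chloride: C1V1 = C2V2 → 48 mM × 4480 mL ÷ 2000 mM = 107.520 mL
maltose: 3.56 g/L × 4.48 L = 15.949 g
copper sulfate pentahydrate: 10.1 µmol/L × 249.7 g/mol × 4.48 L ÷ 1000 = 11.298 mg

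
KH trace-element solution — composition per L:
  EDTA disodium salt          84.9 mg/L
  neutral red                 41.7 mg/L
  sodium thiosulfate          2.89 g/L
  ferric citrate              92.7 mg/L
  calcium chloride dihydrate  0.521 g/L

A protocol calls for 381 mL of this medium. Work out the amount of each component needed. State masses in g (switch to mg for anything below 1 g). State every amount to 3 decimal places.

Working volume: 381 mL = 0.381 L.
EDTA disodium salt: 84.9 mg/L × 0.381 L = 32.347 mg
neutral red: 41.7 mg/L × 0.381 L = 15.888 mg
sodium thiosulfate: 2.89 g/L × 0.381 L = 1.101 g
ferric citrate: 92.7 mg/L × 0.381 L = 35.319 mg
calcium chloride dihydrate: 0.521 g/L × 0.381 L = 0.198501 g = 198.501 mg

EDTA disodium salt 32.347 mg; neutral red 15.888 mg; sodium thiosulfate 1.101 g; ferric citrate 35.319 mg; calcium chloride dihydrate 198.501 mg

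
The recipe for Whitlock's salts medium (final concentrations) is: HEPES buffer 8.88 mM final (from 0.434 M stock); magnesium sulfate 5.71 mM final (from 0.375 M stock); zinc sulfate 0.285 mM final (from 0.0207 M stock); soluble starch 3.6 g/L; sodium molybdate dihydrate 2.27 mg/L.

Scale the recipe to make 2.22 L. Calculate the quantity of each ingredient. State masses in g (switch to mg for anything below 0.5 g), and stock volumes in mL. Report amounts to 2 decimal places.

HEPES buffer 45.42 mL; magnesium sulfate 33.80 mL; zinc sulfate 30.57 mL; soluble starch 7.99 g; sodium molybdate dihydrate 5.04 mg

Working volume: 2.22 L.
HEPES buffer: V = C2·V2/C1 = 8.88 mM × 2220 mL ÷ 434 mM = 45.42 mL
magnesium sulfate: dilute stock: 5.71 mM × 2220 mL ÷ 375 mM = 33.80 mL
zinc sulfate: dilute stock: 0.285 mM × 2220 mL ÷ 20.7 mM = 30.57 mL
soluble starch: 3.6 g/L × 2.22 L = 7.99 g
sodium molybdate dihydrate: 2.27 mg/L × 2.22 L = 5.04 mg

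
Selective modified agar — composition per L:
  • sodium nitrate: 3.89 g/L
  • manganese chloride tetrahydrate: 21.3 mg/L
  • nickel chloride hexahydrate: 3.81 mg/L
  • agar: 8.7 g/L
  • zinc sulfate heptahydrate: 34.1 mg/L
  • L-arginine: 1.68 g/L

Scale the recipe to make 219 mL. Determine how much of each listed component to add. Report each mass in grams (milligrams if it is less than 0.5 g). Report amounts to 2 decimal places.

sodium nitrate 0.85 g; manganese chloride tetrahydrate 4.66 mg; nickel chloride hexahydrate 0.83 mg; agar 1.91 g; zinc sulfate heptahydrate 7.47 mg; L-arginine 367.92 mg

Target volume = 219 mL = 0.219 L.
sodium nitrate: 3.89 g/L × 0.219 L = 0.85 g
manganese chloride tetrahydrate: 21.3 mg/L × 0.219 L = 4.66 mg
nickel chloride hexahydrate: 3.81 mg/L × 0.219 L = 0.83 mg
agar: 8.7 g/L × 0.219 L = 1.91 g
zinc sulfate heptahydrate: 34.1 mg/L × 0.219 L = 7.47 mg
L-arginine: 1.68 g/L × 0.219 L = 0.36792 g = 367.92 mg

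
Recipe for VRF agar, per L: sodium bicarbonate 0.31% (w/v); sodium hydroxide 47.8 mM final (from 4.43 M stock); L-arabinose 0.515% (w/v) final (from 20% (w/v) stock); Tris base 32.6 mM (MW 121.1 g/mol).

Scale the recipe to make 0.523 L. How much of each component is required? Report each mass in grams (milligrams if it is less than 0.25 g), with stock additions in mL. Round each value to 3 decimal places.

sodium bicarbonate 1.621 g; sodium hydroxide 5.643 mL; L-arabinose 13.467 mL; Tris base 2.065 g

Working volume: 0.523 L.
sodium bicarbonate: 0.31 g per 100 mL × 523 mL ÷ 100 = 1.621 g
sodium hydroxide: dilute stock: 47.8 mM × 523 mL ÷ 4430 mM = 5.643 mL
L-arabinose: V = C2·V2/C1 = 0.515% ÷ 20% × 523 mL = 13.467 mL
Tris base: 32.6 mmol/L × 121.1 g/mol × 0.523 L ÷ 1000 = 2.065 g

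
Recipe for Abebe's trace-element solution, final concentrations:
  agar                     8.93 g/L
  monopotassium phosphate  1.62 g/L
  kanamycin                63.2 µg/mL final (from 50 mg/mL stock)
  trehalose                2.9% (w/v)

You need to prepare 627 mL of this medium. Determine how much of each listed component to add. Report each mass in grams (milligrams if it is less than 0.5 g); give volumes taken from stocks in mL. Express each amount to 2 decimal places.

Working volume: 627 mL = 0.627 L.
agar: 8.93 g/L × 0.627 L = 5.60 g
monopotassium phosphate: 1.62 g/L × 0.627 L = 1.02 g
kanamycin: V = C2·V2/C1 = 63.2 µg/mL × 627 mL ÷ 50000 µg/mL = 0.79 mL
trehalose: 2.9 g per 100 mL × 627 mL ÷ 100 = 18.18 g

agar 5.60 g; monopotassium phosphate 1.02 g; kanamycin 0.79 mL; trehalose 18.18 g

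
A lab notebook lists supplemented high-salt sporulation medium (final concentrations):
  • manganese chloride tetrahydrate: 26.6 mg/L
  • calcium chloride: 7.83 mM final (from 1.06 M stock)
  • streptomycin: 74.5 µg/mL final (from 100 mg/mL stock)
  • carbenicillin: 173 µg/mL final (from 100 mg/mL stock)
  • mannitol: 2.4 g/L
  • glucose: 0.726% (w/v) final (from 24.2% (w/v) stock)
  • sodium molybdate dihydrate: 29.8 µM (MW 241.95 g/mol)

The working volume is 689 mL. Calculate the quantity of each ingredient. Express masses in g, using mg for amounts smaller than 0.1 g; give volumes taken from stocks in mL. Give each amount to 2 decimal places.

Scale factor relative to 1 L: 0.689.
manganese chloride tetrahydrate: 26.6 mg/L × 0.689 L = 18.33 mg
calcium chloride: dilute stock: 7.83 mM × 689 mL ÷ 1060 mM = 5.09 mL
streptomycin: V = C2·V2/C1 = 74.5 µg/mL × 689 mL ÷ 100000 µg/mL = 0.51 mL
carbenicillin: dilute stock: 173 µg/mL × 689 mL ÷ 100000 µg/mL = 1.19 mL
mannitol: 2.4 g/L × 0.689 L = 1.65 g
glucose: dilute stock: 0.726% ÷ 24.2% × 689 mL = 20.67 mL
sodium molybdate dihydrate: 29.8 µmol/L × 241.95 g/mol × 0.689 L ÷ 1000 = 4.97 mg

manganese chloride tetrahydrate 18.33 mg; calcium chloride 5.09 mL; streptomycin 0.51 mL; carbenicillin 1.19 mL; mannitol 1.65 g; glucose 20.67 mL; sodium molybdate dihydrate 4.97 mg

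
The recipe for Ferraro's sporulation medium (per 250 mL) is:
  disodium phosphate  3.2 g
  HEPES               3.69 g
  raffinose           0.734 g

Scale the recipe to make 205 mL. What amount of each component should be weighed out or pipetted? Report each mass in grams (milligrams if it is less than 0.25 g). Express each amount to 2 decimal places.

disodium phosphate 2.62 g; HEPES 3.03 g; raffinose 0.60 g

Ratio of target to recipe volume: 205 / 250 = 0.82.
disodium phosphate: 3.2 g × (205 mL / 250 mL) = 2.62 g
HEPES: 3.69 g × (205 mL / 250 mL) = 3.03 g
raffinose: 0.734 g × (205 mL / 250 mL) = 0.60 g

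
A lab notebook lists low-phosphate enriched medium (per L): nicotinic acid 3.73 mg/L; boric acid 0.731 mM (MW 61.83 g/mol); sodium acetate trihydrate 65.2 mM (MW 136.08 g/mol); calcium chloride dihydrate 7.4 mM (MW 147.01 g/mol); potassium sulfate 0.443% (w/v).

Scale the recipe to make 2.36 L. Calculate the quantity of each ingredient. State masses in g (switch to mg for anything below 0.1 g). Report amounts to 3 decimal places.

nicotinic acid 8.803 mg; boric acid 0.107 g; sodium acetate trihydrate 20.939 g; calcium chloride dihydrate 2.567 g; potassium sulfate 10.455 g

Working volume: 2.36 L.
nicotinic acid: 3.73 mg/L × 2.36 L = 8.803 mg
boric acid: 0.731 mmol/L × 61.83 g/mol × 2.36 L ÷ 1000 = 0.107 g
sodium acetate trihydrate: 65.2 mmol/L × 136.08 g/mol × 2.36 L ÷ 1000 = 20.939 g
calcium chloride dihydrate: 7.4 mmol/L × 147.01 g/mol × 2.36 L ÷ 1000 = 2.567 g
potassium sulfate: 0.443 g per 100 mL × 2360 mL ÷ 100 = 10.455 g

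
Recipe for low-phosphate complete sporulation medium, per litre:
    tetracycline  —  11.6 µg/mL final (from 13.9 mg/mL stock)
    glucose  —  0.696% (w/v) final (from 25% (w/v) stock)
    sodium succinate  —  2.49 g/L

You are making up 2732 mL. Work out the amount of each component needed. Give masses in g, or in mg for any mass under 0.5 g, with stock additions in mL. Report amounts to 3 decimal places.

tetracycline 2.280 mL; glucose 76.059 mL; sodium succinate 6.803 g

Target volume = 2732 mL = 2.732 L.
tetracycline: C1V1 = C2V2 → 11.6 µg/mL × 2732 mL ÷ 13900 µg/mL = 2.280 mL
glucose: V = C2·V2/C1 = 0.696% ÷ 25% × 2732 mL = 76.059 mL
sodium succinate: 2.49 g/L × 2.732 L = 6.803 g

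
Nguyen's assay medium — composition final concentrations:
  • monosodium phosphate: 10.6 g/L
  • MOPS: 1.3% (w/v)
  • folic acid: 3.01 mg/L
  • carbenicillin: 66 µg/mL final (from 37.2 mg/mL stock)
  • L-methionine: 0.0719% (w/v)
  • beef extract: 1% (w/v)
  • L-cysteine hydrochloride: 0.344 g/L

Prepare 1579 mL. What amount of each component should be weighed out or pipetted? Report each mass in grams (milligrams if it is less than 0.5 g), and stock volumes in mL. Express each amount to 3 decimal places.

Target volume = 1579 mL = 1.579 L.
monosodium phosphate: 10.6 g/L × 1.579 L = 16.737 g
MOPS: 1.3 g per 100 mL × 1579 mL ÷ 100 = 20.527 g
folic acid: 3.01 mg/L × 1.579 L = 4.753 mg
carbenicillin: V = C2·V2/C1 = 66 µg/mL × 1579 mL ÷ 37200 µg/mL = 2.801 mL
L-methionine: 0.0719 g per 100 mL × 1579 mL ÷ 100 = 1.135 g
beef extract: 1 g per 100 mL × 1579 mL ÷ 100 = 15.790 g
L-cysteine hydrochloride: 0.344 g/L × 1.579 L = 0.543 g

monosodium phosphate 16.737 g; MOPS 20.527 g; folic acid 4.753 mg; carbenicillin 2.801 mL; L-methionine 1.135 g; beef extract 15.790 g; L-cysteine hydrochloride 0.543 g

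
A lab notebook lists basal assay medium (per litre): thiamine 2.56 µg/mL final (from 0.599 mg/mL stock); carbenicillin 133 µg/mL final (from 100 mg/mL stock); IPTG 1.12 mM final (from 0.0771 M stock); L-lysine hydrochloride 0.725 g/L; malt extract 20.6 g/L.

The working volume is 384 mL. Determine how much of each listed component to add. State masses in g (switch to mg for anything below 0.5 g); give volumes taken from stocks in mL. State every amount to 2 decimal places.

thiamine 1.64 mL; carbenicillin 0.51 mL; IPTG 5.58 mL; L-lysine hydrochloride 278.40 mg; malt extract 7.91 g

Scale factor relative to 1 L: 0.384.
thiamine: V = C2·V2/C1 = 2.56 µg/mL × 384 mL ÷ 599 µg/mL = 1.64 mL
carbenicillin: C1V1 = C2V2 → 133 µg/mL × 384 mL ÷ 100000 µg/mL = 0.51 mL
IPTG: V = C2·V2/C1 = 1.12 mM × 384 mL ÷ 77.1 mM = 5.58 mL
L-lysine hydrochloride: 0.725 g/L × 0.384 L = 0.2784 g = 278.40 mg
malt extract: 20.6 g/L × 0.384 L = 7.91 g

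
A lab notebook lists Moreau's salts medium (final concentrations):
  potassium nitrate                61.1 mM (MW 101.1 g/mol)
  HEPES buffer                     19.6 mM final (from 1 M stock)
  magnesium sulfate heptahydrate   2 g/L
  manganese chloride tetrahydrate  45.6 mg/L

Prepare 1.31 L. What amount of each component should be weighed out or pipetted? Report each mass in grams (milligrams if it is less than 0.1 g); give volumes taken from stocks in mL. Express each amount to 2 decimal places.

Working volume: 1.31 L.
potassium nitrate: 61.1 mmol/L × 101.1 g/mol × 1.31 L ÷ 1000 = 8.09 g
HEPES buffer: dilute stock: 19.6 mM × 1310 mL ÷ 1000 mM = 25.68 mL
magnesium sulfate heptahydrate: 2 g/L × 1.31 L = 2.62 g
manganese chloride tetrahydrate: 45.6 mg/L × 1.31 L = 59.74 mg

potassium nitrate 8.09 g; HEPES buffer 25.68 mL; magnesium sulfate heptahydrate 2.62 g; manganese chloride tetrahydrate 59.74 mg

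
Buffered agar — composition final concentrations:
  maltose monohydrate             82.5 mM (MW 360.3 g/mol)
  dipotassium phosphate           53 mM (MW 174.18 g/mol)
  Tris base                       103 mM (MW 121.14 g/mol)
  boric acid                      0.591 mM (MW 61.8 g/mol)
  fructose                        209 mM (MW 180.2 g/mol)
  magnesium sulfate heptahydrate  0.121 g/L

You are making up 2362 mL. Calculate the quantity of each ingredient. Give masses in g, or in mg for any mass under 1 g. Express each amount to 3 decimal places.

Scale factor relative to 1 L: 2.362.
maltose monohydrate: 82.5 mmol/L × 360.3 g/mol × 2.362 L ÷ 1000 = 70.210 g
dipotassium phosphate: 53 mmol/L × 174.18 g/mol × 2.362 L ÷ 1000 = 21.805 g
Tris base: 103 mmol/L × 121.14 g/mol × 2.362 L ÷ 1000 = 29.472 g
boric acid: 0.591 mmol/L × 61.8 mg/mmol × 2.362 L = 86.269 mg
fructose: 209 mmol/L × 180.2 g/mol × 2.362 L ÷ 1000 = 88.957 g
magnesium sulfate heptahydrate: 0.121 g/L × 2.362 L = 0.285802 g = 285.802 mg

maltose monohydrate 70.210 g; dipotassium phosphate 21.805 g; Tris base 29.472 g; boric acid 86.269 mg; fructose 88.957 g; magnesium sulfate heptahydrate 285.802 mg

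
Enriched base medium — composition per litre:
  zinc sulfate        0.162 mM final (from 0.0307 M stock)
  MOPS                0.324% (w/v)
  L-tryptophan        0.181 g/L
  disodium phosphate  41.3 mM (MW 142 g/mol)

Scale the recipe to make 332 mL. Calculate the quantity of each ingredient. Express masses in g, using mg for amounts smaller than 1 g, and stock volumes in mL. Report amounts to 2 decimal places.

Scale factor relative to 1 L: 0.332.
zinc sulfate: dilute stock: 0.162 mM × 332 mL ÷ 30.7 mM = 1.75 mL
MOPS: 0.324% w/v = 3.24 g/L → 3.24 × 0.332 L = 1.08 g
L-tryptophan: 0.181 g/L × 0.332 L = 0.060092 g = 60.09 mg
disodium phosphate: 41.3 mmol/L × 142 g/mol × 0.332 L ÷ 1000 = 1.95 g

zinc sulfate 1.75 mL; MOPS 1.08 g; L-tryptophan 60.09 mg; disodium phosphate 1.95 g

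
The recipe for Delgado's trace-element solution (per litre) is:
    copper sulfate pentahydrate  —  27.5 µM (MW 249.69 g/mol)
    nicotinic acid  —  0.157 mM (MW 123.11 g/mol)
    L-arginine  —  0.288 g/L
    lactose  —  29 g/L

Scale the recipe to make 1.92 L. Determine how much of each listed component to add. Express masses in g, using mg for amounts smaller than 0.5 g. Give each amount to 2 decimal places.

Scale factor relative to 1 L: 1.92.
copper sulfate pentahydrate: 27.5 µmol/L × 249.69 g/mol × 1.92 L ÷ 1000 = 13.18 mg
nicotinic acid: 0.157 mmol/L × 123.11 mg/mmol × 1.92 L = 37.11 mg
L-arginine: 0.288 g/L × 1.92 L = 0.55 g
lactose: 29 g/L × 1.92 L = 55.68 g

copper sulfate pentahydrate 13.18 mg; nicotinic acid 37.11 mg; L-arginine 0.55 g; lactose 55.68 g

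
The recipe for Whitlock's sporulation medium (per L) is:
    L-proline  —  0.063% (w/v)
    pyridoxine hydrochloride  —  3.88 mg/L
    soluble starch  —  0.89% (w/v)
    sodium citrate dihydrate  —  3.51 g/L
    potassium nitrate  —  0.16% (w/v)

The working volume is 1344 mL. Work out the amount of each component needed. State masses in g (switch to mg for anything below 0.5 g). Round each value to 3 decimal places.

Target volume = 1344 mL = 1.344 L.
L-proline: 0.063 g per 100 mL × 1344 mL ÷ 100 = 0.847 g
pyridoxine hydrochloride: 3.88 mg/L × 1.344 L = 5.215 mg
soluble starch: 0.89% w/v = 8.9 g/L → 8.9 × 1.344 L = 11.962 g
sodium citrate dihydrate: 3.51 g/L × 1.344 L = 4.717 g
potassium nitrate: 0.16% w/v = 1.6 g/L → 1.6 × 1.344 L = 2.150 g

L-proline 0.847 g; pyridoxine hydrochloride 5.215 mg; soluble starch 11.962 g; sodium citrate dihydrate 4.717 g; potassium nitrate 2.150 g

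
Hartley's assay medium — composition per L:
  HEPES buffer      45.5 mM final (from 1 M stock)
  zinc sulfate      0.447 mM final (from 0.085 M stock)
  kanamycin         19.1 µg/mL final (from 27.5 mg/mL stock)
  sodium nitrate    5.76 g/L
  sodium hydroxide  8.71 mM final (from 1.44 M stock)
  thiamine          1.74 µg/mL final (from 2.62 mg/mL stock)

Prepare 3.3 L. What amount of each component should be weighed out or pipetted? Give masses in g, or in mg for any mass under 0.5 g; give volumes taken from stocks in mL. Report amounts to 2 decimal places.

HEPES buffer 150.15 mL; zinc sulfate 17.35 mL; kanamycin 2.29 mL; sodium nitrate 19.01 g; sodium hydroxide 19.96 mL; thiamine 2.19 mL

Working volume: 3.3 L.
HEPES buffer: V = C2·V2/C1 = 45.5 mM × 3300 mL ÷ 1000 mM = 150.15 mL
zinc sulfate: dilute stock: 0.447 mM × 3300 mL ÷ 85 mM = 17.35 mL
kanamycin: dilute stock: 19.1 µg/mL × 3300 mL ÷ 27500 µg/mL = 2.29 mL
sodium nitrate: 5.76 g/L × 3.3 L = 19.01 g
sodium hydroxide: C1V1 = C2V2 → 8.71 mM × 3300 mL ÷ 1440 mM = 19.96 mL
thiamine: V = C2·V2/C1 = 1.74 µg/mL × 3300 mL ÷ 2620 µg/mL = 2.19 mL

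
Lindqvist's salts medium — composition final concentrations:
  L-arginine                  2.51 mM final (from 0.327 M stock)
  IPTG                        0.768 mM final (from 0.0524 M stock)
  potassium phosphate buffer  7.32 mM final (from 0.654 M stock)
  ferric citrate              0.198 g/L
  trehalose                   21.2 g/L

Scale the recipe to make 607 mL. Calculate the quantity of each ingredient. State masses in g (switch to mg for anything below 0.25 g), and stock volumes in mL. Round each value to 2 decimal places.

L-arginine 4.66 mL; IPTG 8.90 mL; potassium phosphate buffer 6.79 mL; ferric citrate 120.19 mg; trehalose 12.87 g

Working volume: 607 mL = 0.607 L.
L-arginine: dilute stock: 2.51 mM × 607 mL ÷ 327 mM = 4.66 mL
IPTG: dilute stock: 0.768 mM × 607 mL ÷ 52.4 mM = 8.90 mL
potassium phosphate buffer: C1V1 = C2V2 → 7.32 mM × 607 mL ÷ 654 mM = 6.79 mL
ferric citrate: 0.198 g/L × 0.607 L = 0.120186 g = 120.19 mg
trehalose: 21.2 g/L × 0.607 L = 12.87 g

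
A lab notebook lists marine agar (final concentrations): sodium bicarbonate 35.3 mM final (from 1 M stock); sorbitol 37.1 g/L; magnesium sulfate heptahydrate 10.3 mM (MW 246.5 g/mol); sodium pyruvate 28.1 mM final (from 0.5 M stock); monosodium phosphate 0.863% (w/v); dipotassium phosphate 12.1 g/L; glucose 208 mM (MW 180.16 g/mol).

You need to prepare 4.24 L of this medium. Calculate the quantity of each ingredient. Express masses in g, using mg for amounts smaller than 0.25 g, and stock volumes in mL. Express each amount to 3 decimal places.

Scale factor relative to 1 L: 4.24.
sodium bicarbonate: C1V1 = C2V2 → 35.3 mM × 4240 mL ÷ 1000 mM = 149.672 mL
sorbitol: 37.1 g/L × 4.24 L = 157.304 g
magnesium sulfate heptahydrate: 10.3 mmol/L × 246.5 g/mol × 4.24 L ÷ 1000 = 10.765 g
sodium pyruvate: dilute stock: 28.1 mM × 4240 mL ÷ 500 mM = 238.288 mL
monosodium phosphate: 0.863% w/v = 8.63 g/L → 8.63 × 4.24 L = 36.591 g
dipotassium phosphate: 12.1 g/L × 4.24 L = 51.304 g
glucose: 208 mmol/L × 180.16 g/mol × 4.24 L ÷ 1000 = 158.887 g

sodium bicarbonate 149.672 mL; sorbitol 157.304 g; magnesium sulfate heptahydrate 10.765 g; sodium pyruvate 238.288 mL; monosodium phosphate 36.591 g; dipotassium phosphate 51.304 g; glucose 158.887 g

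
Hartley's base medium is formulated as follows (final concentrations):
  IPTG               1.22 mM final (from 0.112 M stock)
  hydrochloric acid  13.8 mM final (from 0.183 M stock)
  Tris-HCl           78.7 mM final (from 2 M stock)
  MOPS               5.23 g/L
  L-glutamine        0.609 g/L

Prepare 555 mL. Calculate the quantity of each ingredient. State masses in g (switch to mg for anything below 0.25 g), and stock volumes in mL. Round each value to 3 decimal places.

IPTG 6.046 mL; hydrochloric acid 41.852 mL; Tris-HCl 21.839 mL; MOPS 2.903 g; L-glutamine 0.338 g

Target volume = 555 mL = 0.555 L.
IPTG: C1V1 = C2V2 → 1.22 mM × 555 mL ÷ 112 mM = 6.046 mL
hydrochloric acid: C1V1 = C2V2 → 13.8 mM × 555 mL ÷ 183 mM = 41.852 mL
Tris-HCl: dilute stock: 78.7 mM × 555 mL ÷ 2000 mM = 21.839 mL
MOPS: 5.23 g/L × 0.555 L = 2.903 g
L-glutamine: 0.609 g/L × 0.555 L = 0.338 g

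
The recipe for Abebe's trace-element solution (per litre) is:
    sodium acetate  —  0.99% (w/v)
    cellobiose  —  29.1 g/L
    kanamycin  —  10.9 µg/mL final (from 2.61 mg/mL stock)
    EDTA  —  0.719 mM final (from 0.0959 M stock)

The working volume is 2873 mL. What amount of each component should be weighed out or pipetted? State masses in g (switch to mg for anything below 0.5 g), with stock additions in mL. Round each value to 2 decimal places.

Target volume = 2873 mL = 2.873 L.
sodium acetate: 0.99 g per 100 mL × 2873 mL ÷ 100 = 28.44 g
cellobiose: 29.1 g/L × 2.873 L = 83.60 g
kanamycin: dilute stock: 10.9 µg/mL × 2873 mL ÷ 2610 µg/mL = 12.00 mL
EDTA: V = C2·V2/C1 = 0.719 mM × 2873 mL ÷ 95.9 mM = 21.54 mL

sodium acetate 28.44 g; cellobiose 83.60 g; kanamycin 12.00 mL; EDTA 21.54 mL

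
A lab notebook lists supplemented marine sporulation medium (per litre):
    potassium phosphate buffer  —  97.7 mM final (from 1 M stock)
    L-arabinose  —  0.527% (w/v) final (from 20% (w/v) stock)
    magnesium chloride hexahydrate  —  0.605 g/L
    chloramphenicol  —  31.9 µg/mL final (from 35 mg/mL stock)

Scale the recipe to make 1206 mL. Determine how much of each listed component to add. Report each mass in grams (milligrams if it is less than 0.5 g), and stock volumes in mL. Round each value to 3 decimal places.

potassium phosphate buffer 117.826 mL; L-arabinose 31.778 mL; magnesium chloride hexahydrate 0.730 g; chloramphenicol 1.099 mL

Working volume: 1206 mL = 1.206 L.
potassium phosphate buffer: dilute stock: 97.7 mM × 1206 mL ÷ 1000 mM = 117.826 mL
L-arabinose: dilute stock: 0.527% ÷ 20% × 1206 mL = 31.778 mL
magnesium chloride hexahydrate: 0.605 g/L × 1.206 L = 0.730 g
chloramphenicol: C1V1 = C2V2 → 31.9 µg/mL × 1206 mL ÷ 35000 µg/mL = 1.099 mL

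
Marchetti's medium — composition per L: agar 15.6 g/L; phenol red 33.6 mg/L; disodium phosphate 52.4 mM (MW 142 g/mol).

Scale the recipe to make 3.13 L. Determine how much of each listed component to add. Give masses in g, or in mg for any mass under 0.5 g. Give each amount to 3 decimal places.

Scale factor relative to 1 L: 3.13.
agar: 15.6 g/L × 3.13 L = 48.828 g
phenol red: 33.6 mg/L × 3.13 L = 105.168 mg
disodium phosphate: 52.4 mmol/L × 142 g/mol × 3.13 L ÷ 1000 = 23.290 g

agar 48.828 g; phenol red 105.168 mg; disodium phosphate 23.290 g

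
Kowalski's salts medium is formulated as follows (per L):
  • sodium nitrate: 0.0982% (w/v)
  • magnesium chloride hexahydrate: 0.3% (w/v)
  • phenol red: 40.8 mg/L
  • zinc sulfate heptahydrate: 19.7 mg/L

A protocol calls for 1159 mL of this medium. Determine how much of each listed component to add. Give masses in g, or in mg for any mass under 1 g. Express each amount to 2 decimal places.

Scale factor relative to 1 L: 1.159.
sodium nitrate: 0.0982% w/v = 0.982 g/L → 0.982 × 1.159 L = 1.14 g
magnesium chloride hexahydrate: 0.3 g per 100 mL × 1159 mL ÷ 100 = 3.48 g
phenol red: 40.8 mg/L × 1.159 L = 47.29 mg
zinc sulfate heptahydrate: 19.7 mg/L × 1.159 L = 22.83 mg

sodium nitrate 1.14 g; magnesium chloride hexahydrate 3.48 g; phenol red 47.29 mg; zinc sulfate heptahydrate 22.83 mg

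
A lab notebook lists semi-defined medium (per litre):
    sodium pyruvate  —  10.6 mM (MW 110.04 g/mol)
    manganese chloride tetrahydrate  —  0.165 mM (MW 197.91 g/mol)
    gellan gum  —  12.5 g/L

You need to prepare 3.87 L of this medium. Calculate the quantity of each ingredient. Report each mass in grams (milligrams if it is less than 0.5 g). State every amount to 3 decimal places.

sodium pyruvate 4.514 g; manganese chloride tetrahydrate 126.375 mg; gellan gum 48.375 g

Working volume: 3.87 L.
sodium pyruvate: 10.6 mmol/L × 110.04 g/mol × 3.87 L ÷ 1000 = 4.514 g
manganese chloride tetrahydrate: 0.165 mmol/L × 197.91 mg/mmol × 3.87 L = 126.375 mg
gellan gum: 12.5 g/L × 3.87 L = 48.375 g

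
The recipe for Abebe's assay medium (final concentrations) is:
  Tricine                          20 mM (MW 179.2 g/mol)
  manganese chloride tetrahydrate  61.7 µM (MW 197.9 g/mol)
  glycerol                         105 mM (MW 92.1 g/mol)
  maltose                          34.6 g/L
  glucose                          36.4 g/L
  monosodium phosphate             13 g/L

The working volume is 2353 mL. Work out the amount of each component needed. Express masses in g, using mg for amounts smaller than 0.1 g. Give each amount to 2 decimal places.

Tricine 8.43 g; manganese chloride tetrahydrate 28.73 mg; glycerol 22.75 g; maltose 81.41 g; glucose 85.65 g; monosodium phosphate 30.59 g

Target volume = 2353 mL = 2.353 L.
Tricine: 20 mmol/L × 179.2 g/mol × 2.353 L ÷ 1000 = 8.43 g
manganese chloride tetrahydrate: 61.7 µmol/L × 197.9 g/mol × 2.353 L ÷ 1000 = 28.73 mg
glycerol: 105 mmol/L × 92.1 g/mol × 2.353 L ÷ 1000 = 22.75 g
maltose: 34.6 g/L × 2.353 L = 81.41 g
glucose: 36.4 g/L × 2.353 L = 85.65 g
monosodium phosphate: 13 g/L × 2.353 L = 30.59 g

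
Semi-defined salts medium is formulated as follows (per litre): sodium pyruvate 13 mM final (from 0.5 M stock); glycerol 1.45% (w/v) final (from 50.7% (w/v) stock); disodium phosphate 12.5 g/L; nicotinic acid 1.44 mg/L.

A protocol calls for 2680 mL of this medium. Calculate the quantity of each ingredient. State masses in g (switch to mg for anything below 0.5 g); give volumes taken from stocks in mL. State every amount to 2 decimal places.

Target volume = 2680 mL = 2.68 L.
sodium pyruvate: dilute stock: 13 mM × 2680 mL ÷ 500 mM = 69.68 mL
glycerol: C1V1 = C2V2 → 1.45% ÷ 50.7% × 2680 mL = 76.65 mL
disodium phosphate: 12.5 g/L × 2.68 L = 33.50 g
nicotinic acid: 1.44 mg/L × 2.68 L = 3.86 mg

sodium pyruvate 69.68 mL; glycerol 76.65 mL; disodium phosphate 33.50 g; nicotinic acid 3.86 mg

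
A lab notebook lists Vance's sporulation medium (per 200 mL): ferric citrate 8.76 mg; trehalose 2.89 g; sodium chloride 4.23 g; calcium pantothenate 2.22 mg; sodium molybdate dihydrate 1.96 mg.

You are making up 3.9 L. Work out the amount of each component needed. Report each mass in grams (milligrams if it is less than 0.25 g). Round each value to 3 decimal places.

ferric citrate 170.820 mg; trehalose 56.355 g; sodium chloride 82.485 g; calcium pantothenate 43.290 mg; sodium molybdate dihydrate 38.220 mg

Ratio of target to recipe volume: 3900 / 200 = 19.5.
ferric citrate: 8.76 mg × (3900 mL / 200 mL) = 170.820 mg
trehalose: 2.89 g × (3900 mL / 200 mL) = 56.355 g
sodium chloride: 4.23 g × (3900 mL / 200 mL) = 82.485 g
calcium pantothenate: 2.22 mg × (3900 mL / 200 mL) = 43.290 mg
sodium molybdate dihydrate: 1.96 mg × (3900 mL / 200 mL) = 38.220 mg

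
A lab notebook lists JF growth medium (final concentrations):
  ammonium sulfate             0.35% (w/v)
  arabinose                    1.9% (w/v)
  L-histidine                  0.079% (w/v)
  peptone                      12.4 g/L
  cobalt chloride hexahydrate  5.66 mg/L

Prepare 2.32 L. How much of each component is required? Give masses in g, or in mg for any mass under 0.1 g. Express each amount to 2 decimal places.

ammonium sulfate 8.12 g; arabinose 44.08 g; L-histidine 1.83 g; peptone 28.77 g; cobalt chloride hexahydrate 13.13 mg

Working volume: 2.32 L.
ammonium sulfate: 0.35 g per 100 mL × 2320 mL ÷ 100 = 8.12 g
arabinose: 1.9 g per 100 mL × 2320 mL ÷ 100 = 44.08 g
L-histidine: 0.079% w/v = 0.79 g/L → 0.79 × 2.32 L = 1.83 g
peptone: 12.4 g/L × 2.32 L = 28.77 g
cobalt chloride hexahydrate: 5.66 mg/L × 2.32 L = 13.13 mg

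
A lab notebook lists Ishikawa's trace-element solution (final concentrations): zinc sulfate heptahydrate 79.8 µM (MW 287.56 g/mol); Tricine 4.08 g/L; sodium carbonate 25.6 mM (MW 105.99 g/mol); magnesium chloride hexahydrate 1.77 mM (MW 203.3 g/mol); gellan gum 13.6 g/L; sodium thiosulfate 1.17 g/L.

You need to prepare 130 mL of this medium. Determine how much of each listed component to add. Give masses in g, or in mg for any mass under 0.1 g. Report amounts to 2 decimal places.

zinc sulfate heptahydrate 2.98 mg; Tricine 0.53 g; sodium carbonate 0.35 g; magnesium chloride hexahydrate 46.78 mg; gellan gum 1.77 g; sodium thiosulfate 0.15 g

Scale factor relative to 1 L: 0.13.
zinc sulfate heptahydrate: 79.8 µmol/L × 287.56 g/mol × 0.13 L ÷ 1000 = 2.98 mg
Tricine: 4.08 g/L × 0.13 L = 0.53 g
sodium carbonate: 25.6 mmol/L × 105.99 g/mol × 0.13 L ÷ 1000 = 0.35 g
magnesium chloride hexahydrate: 1.77 mmol/L × 203.3 mg/mmol × 0.13 L = 46.78 mg
gellan gum: 13.6 g/L × 0.13 L = 1.77 g
sodium thiosulfate: 1.17 g/L × 0.13 L = 0.15 g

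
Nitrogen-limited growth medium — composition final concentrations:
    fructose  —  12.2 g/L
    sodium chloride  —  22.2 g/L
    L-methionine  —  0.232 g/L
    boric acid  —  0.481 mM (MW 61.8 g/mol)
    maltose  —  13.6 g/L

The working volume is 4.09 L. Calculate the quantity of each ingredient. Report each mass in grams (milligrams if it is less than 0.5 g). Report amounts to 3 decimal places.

Scale factor relative to 1 L: 4.09.
fructose: 12.2 g/L × 4.09 L = 49.898 g
sodium chloride: 22.2 g/L × 4.09 L = 90.798 g
L-methionine: 0.232 g/L × 4.09 L = 0.949 g
boric acid: 0.481 mmol/L × 61.8 mg/mmol × 4.09 L = 121.579 mg
maltose: 13.6 g/L × 4.09 L = 55.624 g

fructose 49.898 g; sodium chloride 90.798 g; L-methionine 0.949 g; boric acid 121.579 mg; maltose 55.624 g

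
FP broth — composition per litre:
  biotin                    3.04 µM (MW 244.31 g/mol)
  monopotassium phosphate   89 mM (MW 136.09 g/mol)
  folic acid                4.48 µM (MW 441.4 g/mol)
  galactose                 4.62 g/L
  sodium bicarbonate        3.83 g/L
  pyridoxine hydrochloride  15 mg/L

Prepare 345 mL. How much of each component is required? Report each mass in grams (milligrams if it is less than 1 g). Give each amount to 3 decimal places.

biotin 0.256 mg; monopotassium phosphate 4.179 g; folic acid 0.682 mg; galactose 1.594 g; sodium bicarbonate 1.321 g; pyridoxine hydrochloride 5.175 mg

Scale factor relative to 1 L: 0.345.
biotin: 3.04 µmol/L × 244.31 g/mol × 0.345 L ÷ 1000 = 0.256 mg
monopotassium phosphate: 89 mmol/L × 136.09 g/mol × 0.345 L ÷ 1000 = 4.179 g
folic acid: 4.48 µmol/L × 441.4 g/mol × 0.345 L ÷ 1000 = 0.682 mg
galactose: 4.62 g/L × 0.345 L = 1.594 g
sodium bicarbonate: 3.83 g/L × 0.345 L = 1.321 g
pyridoxine hydrochloride: 15 mg/L × 0.345 L = 5.175 mg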